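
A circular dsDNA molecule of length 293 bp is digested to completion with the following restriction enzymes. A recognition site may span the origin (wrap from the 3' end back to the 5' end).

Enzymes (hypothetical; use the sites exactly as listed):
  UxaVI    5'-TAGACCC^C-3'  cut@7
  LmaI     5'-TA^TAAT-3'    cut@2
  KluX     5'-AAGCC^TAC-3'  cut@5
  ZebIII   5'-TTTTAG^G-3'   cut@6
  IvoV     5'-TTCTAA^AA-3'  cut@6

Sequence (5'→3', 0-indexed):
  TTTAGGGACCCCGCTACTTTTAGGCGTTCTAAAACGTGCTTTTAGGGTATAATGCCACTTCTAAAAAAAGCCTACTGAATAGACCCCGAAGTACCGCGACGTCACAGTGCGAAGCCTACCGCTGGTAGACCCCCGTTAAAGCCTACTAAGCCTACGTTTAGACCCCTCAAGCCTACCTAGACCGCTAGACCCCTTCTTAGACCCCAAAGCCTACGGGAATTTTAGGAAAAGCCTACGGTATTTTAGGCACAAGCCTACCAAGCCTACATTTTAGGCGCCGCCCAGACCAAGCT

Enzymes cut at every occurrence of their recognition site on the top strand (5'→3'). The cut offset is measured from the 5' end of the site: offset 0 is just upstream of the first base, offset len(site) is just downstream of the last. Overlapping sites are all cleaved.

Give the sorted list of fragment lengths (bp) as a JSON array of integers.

[4,7,8,8,8,9,9,9,9,10,11,12,13,13,13,14,14,15,16,18,19,24,30]

Site scan:
  UxaVI TAGACCCC/7: at [79, 125, 158, 185, 197] ⇒ [86, 132, 165, 192, 204]
  LmaI TATAAT/2: at [47] ⇒ [49]
  KluX AAGCCTAC/5: at [67, 111, 138, 147, 168, 206, 228, 250, 259] ⇒ [72, 116, 143, 152, 173, 211, 233, 255, 264]
  ZebIII TTTTAGG/6: at [17, 39, 219, 240, 268, 292] ⇒ [5, 23, 45, 225, 246, 274]
  IvoV TTCTAAAA/6: at [26, 58] ⇒ [32, 64]

Pooled cuts: [5, 23, 32, 45, 49, 64, 72, 86, 116, 132, 143, 152, 165, 173, 192, 204, 211, 225, 233, 246, 255, 264, 274]

Fragment lengths:
  5→23: 18 bp
  23→32: 9 bp
  32→45: 13 bp
  45→49: 4 bp
  49→64: 15 bp
  64→72: 8 bp
  72→86: 14 bp
  86→116: 30 bp
  116→132: 16 bp
  132→143: 11 bp
  143→152: 9 bp
  152→165: 13 bp
  165→173: 8 bp
  173→192: 19 bp
  192→204: 12 bp
  204→211: 7 bp
  211→225: 14 bp
  225→233: 8 bp
  233→246: 13 bp
  246→255: 9 bp
  255→264: 9 bp
  264→274: 10 bp
  274→5 (wrap): 293-274+5 = 24 bp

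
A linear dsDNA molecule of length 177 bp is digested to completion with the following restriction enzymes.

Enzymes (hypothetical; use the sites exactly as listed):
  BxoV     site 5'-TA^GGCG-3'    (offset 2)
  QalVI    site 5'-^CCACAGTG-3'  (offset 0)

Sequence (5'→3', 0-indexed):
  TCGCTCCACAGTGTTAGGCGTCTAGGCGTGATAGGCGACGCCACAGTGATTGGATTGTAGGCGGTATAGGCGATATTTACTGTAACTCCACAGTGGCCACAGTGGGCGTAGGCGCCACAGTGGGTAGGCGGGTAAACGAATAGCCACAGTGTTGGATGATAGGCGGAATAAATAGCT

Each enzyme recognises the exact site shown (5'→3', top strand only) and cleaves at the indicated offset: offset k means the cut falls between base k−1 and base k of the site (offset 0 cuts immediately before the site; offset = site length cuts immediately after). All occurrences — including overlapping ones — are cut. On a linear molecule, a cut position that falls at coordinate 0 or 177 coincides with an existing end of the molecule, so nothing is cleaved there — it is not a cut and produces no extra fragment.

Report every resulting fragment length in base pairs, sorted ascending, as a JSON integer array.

Site scan:
  BxoV TAGGCG/2: at [14, 22, 31, 57, 66, 108, 124, 159] ⇒ [16, 24, 33, 59, 68, 110, 126, 161]
  QalVI CCACAGTG/0: at [5, 40, 87, 96, 114, 143] ⇒ [5, 40, 87, 96, 114, 143]

All cut coordinates (distinct, sorted): [5, 16, 24, 33, 40, 59, 68, 87, 96, 110, 114, 126, 143, 161]

Fragments:
  [0,5): 5 bp
  [5,16): 11 bp
  [16,24): 8 bp
  [24,33): 9 bp
  [33,40): 7 bp
  [40,59): 19 bp
  [59,68): 9 bp
  [68,87): 19 bp
  [87,96): 9 bp
  [96,110): 14 bp
  [110,114): 4 bp
  [114,126): 12 bp
  [126,143): 17 bp
  [143,161): 18 bp
  [161,177): 16 bp

[4,5,7,8,9,9,9,11,12,14,16,17,18,19,19]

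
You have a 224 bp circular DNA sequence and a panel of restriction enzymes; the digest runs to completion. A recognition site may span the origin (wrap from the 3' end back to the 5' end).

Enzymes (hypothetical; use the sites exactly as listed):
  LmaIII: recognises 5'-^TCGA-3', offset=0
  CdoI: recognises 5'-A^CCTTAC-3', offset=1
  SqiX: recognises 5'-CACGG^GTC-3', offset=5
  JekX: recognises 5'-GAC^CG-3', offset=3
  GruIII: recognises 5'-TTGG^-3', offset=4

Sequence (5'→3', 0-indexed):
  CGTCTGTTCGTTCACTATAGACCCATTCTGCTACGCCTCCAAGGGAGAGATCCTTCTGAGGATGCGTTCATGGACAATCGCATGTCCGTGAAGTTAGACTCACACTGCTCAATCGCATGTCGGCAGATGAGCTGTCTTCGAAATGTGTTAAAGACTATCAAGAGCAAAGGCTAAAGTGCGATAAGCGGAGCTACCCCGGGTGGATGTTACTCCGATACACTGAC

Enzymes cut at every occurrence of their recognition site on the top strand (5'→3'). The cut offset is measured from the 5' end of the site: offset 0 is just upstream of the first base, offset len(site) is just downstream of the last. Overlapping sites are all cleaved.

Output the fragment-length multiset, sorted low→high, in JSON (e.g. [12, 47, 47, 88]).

[87,137]

Scan for sites:
  LmaIII TCGA/0: at [137] ⇒ [137]
  CdoI (ACCTTAC, off=1): no sites
  SqiX (CACGGGTC, off=5): no sites
  JekX GACCG/3: at [221] ⇒ [0]
  GruIII (TTGG, off=4): no sites

Pooled cuts: [0, 137]

Fragment lengths:
  0→137: 137 bp
  137→0 (wrap): 224-137+0 = 87 bp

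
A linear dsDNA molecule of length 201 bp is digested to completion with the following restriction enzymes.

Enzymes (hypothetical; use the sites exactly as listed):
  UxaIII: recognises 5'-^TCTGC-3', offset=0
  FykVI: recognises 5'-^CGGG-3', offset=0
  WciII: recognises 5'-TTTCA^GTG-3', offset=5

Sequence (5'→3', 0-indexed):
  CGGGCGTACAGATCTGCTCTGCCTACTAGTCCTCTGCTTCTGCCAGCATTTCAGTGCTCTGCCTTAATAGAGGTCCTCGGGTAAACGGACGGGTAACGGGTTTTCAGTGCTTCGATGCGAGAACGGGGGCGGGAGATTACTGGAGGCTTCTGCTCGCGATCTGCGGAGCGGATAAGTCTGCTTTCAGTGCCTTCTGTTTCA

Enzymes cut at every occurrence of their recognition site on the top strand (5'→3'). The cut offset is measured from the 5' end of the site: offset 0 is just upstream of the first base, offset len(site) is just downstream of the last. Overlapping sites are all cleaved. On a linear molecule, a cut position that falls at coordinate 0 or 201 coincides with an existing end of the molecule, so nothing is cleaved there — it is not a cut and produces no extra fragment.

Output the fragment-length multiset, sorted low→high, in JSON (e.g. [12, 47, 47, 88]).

Site scan:
  UxaIII (TCTGC, off=0): starts [12, 17, 32, 38, 57, 148, 159, 176] → cuts [12, 17, 32, 38, 57, 148, 159, 176]
  FykVI (CGGG, off=0): starts [0, 77, 89, 96, 123, 129] → cuts [77, 89, 96, 123, 129] (position 0 is a terminus of the linear molecule — no cut)
  WciII (TTTCAGTG, off=5): starts [48, 101, 181] → cuts [53, 106, 186]

Pooled cuts: [12, 17, 32, 38, 53, 57, 77, 89, 96, 106, 123, 129, 148, 159, 176, 186]

Fragments:
  [0,12): 12 bp
  [12,17): 5 bp
  [17,32): 15 bp
  [32,38): 6 bp
  [38,53): 15 bp
  [53,57): 4 bp
  [57,77): 20 bp
  [77,89): 12 bp
  [89,96): 7 bp
  [96,106): 10 bp
  [106,123): 17 bp
  [123,129): 6 bp
  [129,148): 19 bp
  [148,159): 11 bp
  [159,176): 17 bp
  [176,186): 10 bp
  [186,201): 15 bp

[4,5,6,6,7,10,10,11,12,12,15,15,15,17,17,19,20]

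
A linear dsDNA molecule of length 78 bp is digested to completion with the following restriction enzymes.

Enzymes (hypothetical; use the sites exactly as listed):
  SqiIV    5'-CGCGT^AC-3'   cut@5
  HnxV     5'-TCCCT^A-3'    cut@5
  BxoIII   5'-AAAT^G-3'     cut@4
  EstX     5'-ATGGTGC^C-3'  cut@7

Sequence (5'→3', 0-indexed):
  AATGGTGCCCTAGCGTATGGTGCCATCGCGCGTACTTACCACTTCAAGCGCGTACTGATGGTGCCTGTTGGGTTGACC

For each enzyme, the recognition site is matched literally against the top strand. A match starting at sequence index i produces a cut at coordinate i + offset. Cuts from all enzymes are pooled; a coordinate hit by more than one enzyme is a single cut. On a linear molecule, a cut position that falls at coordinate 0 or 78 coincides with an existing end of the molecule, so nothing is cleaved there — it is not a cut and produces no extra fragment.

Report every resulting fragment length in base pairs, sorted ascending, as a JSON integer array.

[8,10,11,14,15,20]

Site scan:
  SqiIV (CGCGTAC, off=5): starts [28, 48] → cuts [33, 53]
  HnxV (TCCCTA, off=5): no sites
  BxoIII (AAATG, off=4): no sites
  EstX (ATGGTGCC, off=7): starts [1, 16, 57] → cuts [8, 23, 64]

All cut coordinates (distinct, sorted): [8, 23, 33, 53, 64]

Fragments:
  [0,8): 8 bp
  [8,23): 15 bp
  [23,33): 10 bp
  [33,53): 20 bp
  [53,64): 11 bp
  [64,78): 14 bp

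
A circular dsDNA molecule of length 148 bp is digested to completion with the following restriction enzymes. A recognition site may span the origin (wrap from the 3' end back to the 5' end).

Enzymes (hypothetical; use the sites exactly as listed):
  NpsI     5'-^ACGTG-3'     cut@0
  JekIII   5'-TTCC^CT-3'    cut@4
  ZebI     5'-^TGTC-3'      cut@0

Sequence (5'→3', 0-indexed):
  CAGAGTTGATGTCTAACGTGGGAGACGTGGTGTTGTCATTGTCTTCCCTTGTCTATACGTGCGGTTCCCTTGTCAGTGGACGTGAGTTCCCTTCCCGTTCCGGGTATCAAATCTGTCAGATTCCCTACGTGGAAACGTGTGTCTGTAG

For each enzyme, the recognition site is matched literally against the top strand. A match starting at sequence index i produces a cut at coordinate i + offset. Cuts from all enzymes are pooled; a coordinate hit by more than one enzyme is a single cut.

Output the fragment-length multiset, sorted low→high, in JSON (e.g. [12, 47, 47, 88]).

[2,2,2,5,6,6,7,8,8,9,9,9,11,11,12,18,23]

Site scan:
  NpsI (ACGTG, off=0): starts [15, 24, 56, 79, 126, 134] → cuts [15, 24, 56, 79, 126, 134]
  JekIII (TTCCCT, off=4): starts [43, 64, 86, 120] → cuts [47, 68, 90, 124]
  ZebI (TGTC, off=0): starts [9, 33, 39, 49, 70, 113, 139] → cuts [9, 33, 39, 49, 70, 113, 139]

All cut coordinates (distinct, sorted): [9, 15, 24, 33, 39, 47, 49, 56, 68, 70, 79, 90, 113, 124, 126, 134, 139]

Fragments:
  9→15: 6 bp
  15→24: 9 bp
  24→33: 9 bp
  33→39: 6 bp
  39→47: 8 bp
  47→49: 2 bp
  49→56: 7 bp
  56→68: 12 bp
  68→70: 2 bp
  70→79: 9 bp
  79→90: 11 bp
  90→113: 23 bp
  113→124: 11 bp
  124→126: 2 bp
  126→134: 8 bp
  134→139: 5 bp
  139→9 (wrap): 148-139+9 = 18 bp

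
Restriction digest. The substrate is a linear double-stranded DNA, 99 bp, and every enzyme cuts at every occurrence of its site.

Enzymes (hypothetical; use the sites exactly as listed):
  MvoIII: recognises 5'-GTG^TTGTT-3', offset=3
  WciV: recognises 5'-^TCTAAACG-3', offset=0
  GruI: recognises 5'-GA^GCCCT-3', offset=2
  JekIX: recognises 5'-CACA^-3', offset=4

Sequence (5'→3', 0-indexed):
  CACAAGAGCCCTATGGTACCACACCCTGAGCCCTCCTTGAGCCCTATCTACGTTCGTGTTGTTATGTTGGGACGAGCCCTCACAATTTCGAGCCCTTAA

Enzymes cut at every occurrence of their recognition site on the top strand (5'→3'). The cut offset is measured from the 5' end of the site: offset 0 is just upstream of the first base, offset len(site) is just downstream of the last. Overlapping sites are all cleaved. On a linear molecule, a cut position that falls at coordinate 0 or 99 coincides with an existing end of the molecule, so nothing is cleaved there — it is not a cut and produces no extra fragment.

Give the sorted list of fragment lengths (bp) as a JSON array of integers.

Per-enzyme occurrences:
  MvoIII (GTGTTGTT, off=3): starts [55] → cuts [58]
  WciV (TCTAAACG, off=0): no sites
  GruI (GAGCCCT, off=2): starts [5, 27, 38, 73, 89] → cuts [7, 29, 40, 75, 91]
  JekIX (CACA, off=4): starts [0, 19, 80] → cuts [4, 23, 84]

All cut coordinates (distinct, sorted): [4, 7, 23, 29, 40, 58, 75, 84, 91]

Fragments:
  [0,4): 4 bp
  [4,7): 3 bp
  [7,23): 16 bp
  [23,29): 6 bp
  [29,40): 11 bp
  [40,58): 18 bp
  [58,75): 17 bp
  [75,84): 9 bp
  [84,91): 7 bp
  [91,99): 8 bp

[3,4,6,7,8,9,11,16,17,18]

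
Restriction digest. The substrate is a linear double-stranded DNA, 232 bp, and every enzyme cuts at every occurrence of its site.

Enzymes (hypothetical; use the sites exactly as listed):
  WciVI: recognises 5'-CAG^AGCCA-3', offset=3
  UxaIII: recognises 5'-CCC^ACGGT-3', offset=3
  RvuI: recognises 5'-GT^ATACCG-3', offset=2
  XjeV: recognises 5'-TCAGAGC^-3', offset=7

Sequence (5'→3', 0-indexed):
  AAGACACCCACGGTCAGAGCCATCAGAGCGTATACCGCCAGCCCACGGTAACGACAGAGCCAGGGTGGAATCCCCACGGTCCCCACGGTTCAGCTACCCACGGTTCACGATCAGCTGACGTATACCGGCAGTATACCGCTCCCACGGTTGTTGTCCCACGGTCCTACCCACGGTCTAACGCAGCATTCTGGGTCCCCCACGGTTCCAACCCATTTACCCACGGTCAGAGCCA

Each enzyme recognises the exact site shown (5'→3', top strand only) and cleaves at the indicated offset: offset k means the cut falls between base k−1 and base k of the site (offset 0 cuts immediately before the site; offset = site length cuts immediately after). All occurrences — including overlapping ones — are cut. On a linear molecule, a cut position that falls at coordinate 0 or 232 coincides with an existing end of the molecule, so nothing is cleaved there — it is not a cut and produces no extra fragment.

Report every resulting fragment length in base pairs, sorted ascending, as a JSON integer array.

Site scan:
  WciVI CAGAGCCA/3: at [14, 54, 224] ⇒ [17, 57, 227]
  UxaIII CCCACGGT/3: at [6, 41, 72, 81, 96, 140, 154, 166, 195, 216] ⇒ [9, 44, 75, 84, 99, 143, 157, 169, 198, 219]
  RvuI GTATACCG/2: at [29, 119, 130] ⇒ [31, 121, 132]
  XjeV TCAGAGC/7: at [13, 22, 223] ⇒ [20, 29, 230]

All cut coordinates (distinct, sorted): [9, 17, 20, 29, 31, 44, 57, 75, 84, 99, 121, 132, 143, 157, 169, 198, 219, 227, 230]

Fragments:
  [0,9): 9 bp
  [9,17): 8 bp
  [17,20): 3 bp
  [20,29): 9 bp
  [29,31): 2 bp
  [31,44): 13 bp
  [44,57): 13 bp
  [57,75): 18 bp
  [75,84): 9 bp
  [84,99): 15 bp
  [99,121): 22 bp
  [121,132): 11 bp
  [132,143): 11 bp
  [143,157): 14 bp
  [157,169): 12 bp
  [169,198): 29 bp
  [198,219): 21 bp
  [219,227): 8 bp
  [227,230): 3 bp
  [230,232): 2 bp

[2,2,3,3,8,8,9,9,9,11,11,12,13,13,14,15,18,21,22,29]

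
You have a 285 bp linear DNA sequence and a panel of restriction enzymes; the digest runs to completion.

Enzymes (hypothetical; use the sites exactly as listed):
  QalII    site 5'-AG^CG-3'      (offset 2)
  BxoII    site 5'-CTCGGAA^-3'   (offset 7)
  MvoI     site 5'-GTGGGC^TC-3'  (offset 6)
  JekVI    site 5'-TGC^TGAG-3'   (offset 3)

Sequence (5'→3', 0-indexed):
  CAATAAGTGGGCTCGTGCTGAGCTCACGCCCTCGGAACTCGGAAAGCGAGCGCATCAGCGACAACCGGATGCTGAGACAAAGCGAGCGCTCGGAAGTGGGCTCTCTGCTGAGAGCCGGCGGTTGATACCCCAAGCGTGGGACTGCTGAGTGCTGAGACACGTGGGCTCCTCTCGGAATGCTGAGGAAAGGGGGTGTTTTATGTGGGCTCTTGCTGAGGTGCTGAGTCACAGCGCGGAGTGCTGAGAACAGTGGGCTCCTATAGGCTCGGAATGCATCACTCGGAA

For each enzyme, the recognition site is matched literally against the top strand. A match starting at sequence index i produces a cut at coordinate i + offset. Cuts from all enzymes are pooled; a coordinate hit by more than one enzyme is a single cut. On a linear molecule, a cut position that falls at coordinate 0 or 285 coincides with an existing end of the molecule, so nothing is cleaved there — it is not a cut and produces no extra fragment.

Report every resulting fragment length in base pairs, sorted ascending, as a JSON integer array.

[2,3,4,4,6,6,6,7,7,7,8,8,9,10,10,10,11,11,12,14,14,14,14,16,19,26,27]

Site scan:
  QalII (AGCG, off=2): starts [44, 48, 56, 80, 84, 132, 229] → cuts [46, 50, 58, 82, 86, 134, 231]
  BxoII (CTCGGAA, off=7): starts [30, 37, 88, 170, 264, 278] → cuts [37, 44, 95, 177, 271] (position 285 is a terminus of the linear molecule — no cut)
  MvoI (GTGGGCTC, off=6): starts [6, 95, 160, 201, 249] → cuts [12, 101, 166, 207, 255]
  JekVI (TGCTGAG, off=3): starts [15, 69, 105, 142, 149, 177, 210, 218, 238] → cuts [18, 72, 108, 145, 152, 180, 213, 221, 241]

All cut coordinates (distinct, sorted): [12, 18, 37, 44, 46, 50, 58, 72, 82, 86, 95, 101, 108, 134, 145, 152, 166, 177, 180, 207, 213, 221, 231, 241, 255, 271]

Fragments:
  [0,12): 12 bp
  [12,18): 6 bp
  [18,37): 19 bp
  [37,44): 7 bp
  [44,46): 2 bp
  [46,50): 4 bp
  [50,58): 8 bp
  [58,72): 14 bp
  [72,82): 10 bp
  [82,86): 4 bp
  [86,95): 9 bp
  [95,101): 6 bp
  [101,108): 7 bp
  [108,134): 26 bp
  [134,145): 11 bp
  [145,152): 7 bp
  [152,166): 14 bp
  [166,177): 11 bp
  [177,180): 3 bp
  [180,207): 27 bp
  [207,213): 6 bp
  [213,221): 8 bp
  [221,231): 10 bp
  [231,241): 10 bp
  [241,255): 14 bp
  [255,271): 16 bp
  [271,285): 14 bp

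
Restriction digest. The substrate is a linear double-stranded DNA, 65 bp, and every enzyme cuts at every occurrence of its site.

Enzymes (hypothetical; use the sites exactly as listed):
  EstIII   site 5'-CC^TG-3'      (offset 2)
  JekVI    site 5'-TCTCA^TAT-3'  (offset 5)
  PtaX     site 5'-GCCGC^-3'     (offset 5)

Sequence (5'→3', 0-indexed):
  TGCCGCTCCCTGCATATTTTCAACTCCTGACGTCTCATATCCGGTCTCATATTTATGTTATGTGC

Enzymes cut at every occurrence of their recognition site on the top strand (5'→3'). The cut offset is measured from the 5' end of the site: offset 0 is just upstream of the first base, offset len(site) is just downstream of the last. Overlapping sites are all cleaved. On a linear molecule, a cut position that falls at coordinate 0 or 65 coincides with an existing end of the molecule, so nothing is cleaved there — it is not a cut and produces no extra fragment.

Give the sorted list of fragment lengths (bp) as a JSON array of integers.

Site scan:
  EstIII (CCTG, off=2): starts [8, 25] → cuts [10, 27]
  JekVI (TCTCATAT, off=5): starts [32, 44] → cuts [37, 49]
  PtaX (GCCGC, off=5): starts [1] → cuts [6]

All cut coordinates (distinct, sorted): [6, 10, 27, 37, 49]

Fragments:
  [0,6): 6 bp
  [6,10): 4 bp
  [10,27): 17 bp
  [27,37): 10 bp
  [37,49): 12 bp
  [49,65): 16 bp

[4,6,10,12,16,17]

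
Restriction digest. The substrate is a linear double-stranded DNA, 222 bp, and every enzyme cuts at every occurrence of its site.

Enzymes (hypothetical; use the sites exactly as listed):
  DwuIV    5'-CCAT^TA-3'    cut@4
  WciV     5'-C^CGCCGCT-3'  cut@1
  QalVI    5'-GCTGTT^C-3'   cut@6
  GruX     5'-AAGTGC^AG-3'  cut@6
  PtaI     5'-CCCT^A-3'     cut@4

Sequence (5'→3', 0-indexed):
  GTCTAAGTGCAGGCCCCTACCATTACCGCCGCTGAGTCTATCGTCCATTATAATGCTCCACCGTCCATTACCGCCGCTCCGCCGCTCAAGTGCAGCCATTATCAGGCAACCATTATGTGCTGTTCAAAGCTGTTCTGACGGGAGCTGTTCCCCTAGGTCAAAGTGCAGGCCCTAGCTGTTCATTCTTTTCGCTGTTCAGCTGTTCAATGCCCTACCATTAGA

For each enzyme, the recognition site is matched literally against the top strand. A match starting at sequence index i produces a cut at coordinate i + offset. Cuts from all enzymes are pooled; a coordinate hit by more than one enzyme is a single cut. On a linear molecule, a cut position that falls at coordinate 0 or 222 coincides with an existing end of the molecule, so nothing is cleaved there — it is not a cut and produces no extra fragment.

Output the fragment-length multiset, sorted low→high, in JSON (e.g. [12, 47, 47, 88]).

[3,3,4,5,5,5,6,7,7,8,8,8,9,10,10,11,12,14,14,15,16,20,22]

Scan for sites:
  DwuIV (CCATTA, off=4): starts [19, 44, 64, 95, 109, 214] → cuts [23, 48, 68, 99, 113, 218]
  WciV (CCGCCGCT, off=1): starts [25, 70, 78] → cuts [26, 71, 79]
  QalVI (GCTGTTC, off=6): starts [118, 128, 143, 174, 190, 198] → cuts [124, 134, 149, 180, 196, 204]
  GruX (AAGTGCAG, off=6): starts [4, 87, 160] → cuts [10, 93, 166]
  PtaI (CCCTA, off=4): starts [14, 150, 169, 209] → cuts [18, 154, 173, 213]

All cut coordinates (distinct, sorted): [10, 18, 23, 26, 48, 68, 71, 79, 93, 99, 113, 124, 134, 149, 154, 166, 173, 180, 196, 204, 213, 218]

Fragment lengths:
  [0,10): 10 bp
  [10,18): 8 bp
  [18,23): 5 bp
  [23,26): 3 bp
  [26,48): 22 bp
  [48,68): 20 bp
  [68,71): 3 bp
  [71,79): 8 bp
  [79,93): 14 bp
  [93,99): 6 bp
  [99,113): 14 bp
  [113,124): 11 bp
  [124,134): 10 bp
  [134,149): 15 bp
  [149,154): 5 bp
  [154,166): 12 bp
  [166,173): 7 bp
  [173,180): 7 bp
  [180,196): 16 bp
  [196,204): 8 bp
  [204,213): 9 bp
  [213,218): 5 bp
  [218,222): 4 bp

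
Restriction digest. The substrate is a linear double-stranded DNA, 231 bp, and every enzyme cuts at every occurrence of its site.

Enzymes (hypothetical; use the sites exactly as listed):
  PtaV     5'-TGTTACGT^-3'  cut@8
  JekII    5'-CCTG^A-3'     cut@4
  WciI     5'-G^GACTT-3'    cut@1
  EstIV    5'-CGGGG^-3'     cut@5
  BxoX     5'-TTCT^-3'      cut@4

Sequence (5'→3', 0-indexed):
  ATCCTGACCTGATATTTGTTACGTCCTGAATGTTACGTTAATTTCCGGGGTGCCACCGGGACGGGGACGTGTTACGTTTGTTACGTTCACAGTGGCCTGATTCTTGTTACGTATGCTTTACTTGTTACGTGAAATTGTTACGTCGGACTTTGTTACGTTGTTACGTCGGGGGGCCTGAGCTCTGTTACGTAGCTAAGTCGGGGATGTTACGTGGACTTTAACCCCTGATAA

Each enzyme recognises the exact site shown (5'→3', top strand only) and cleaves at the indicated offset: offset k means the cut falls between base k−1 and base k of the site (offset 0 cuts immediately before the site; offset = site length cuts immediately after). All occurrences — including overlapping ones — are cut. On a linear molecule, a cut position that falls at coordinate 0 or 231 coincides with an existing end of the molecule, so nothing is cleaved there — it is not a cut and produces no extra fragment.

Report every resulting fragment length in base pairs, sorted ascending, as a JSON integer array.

[1,2,4,4,5,5,5,6,6,8,8,9,9,10,11,12,13,13,13,13,13,13,14,16,18]

Scan for sites:
  PtaV TGTTACGT/8: at [16, 30, 69, 78, 104, 122, 135, 150, 158, 182, 204] ⇒ [24, 38, 77, 86, 112, 130, 143, 158, 166, 190, 212]
  JekII CCTGA/4: at [2, 7, 24, 95, 173, 223] ⇒ [6, 11, 28, 99, 177, 227]
  WciI GGACTT/1: at [144, 212] ⇒ [145, 213]
  EstIV CGGGG/5: at [45, 61, 166, 198] ⇒ [50, 66, 171, 203]
  BxoX TTCT/4: at [100] ⇒ [104]

Pooled cuts: [6, 11, 24, 28, 38, 50, 66, 77, 86, 99, 104, 112, 130, 143, 145, 158, 166, 171, 177, 190, 203, 212, 213, 227]

Fragments:
  [0,6): 6 bp
  [6,11): 5 bp
  [11,24): 13 bp
  [24,28): 4 bp
  [28,38): 10 bp
  [38,50): 12 bp
  [50,66): 16 bp
  [66,77): 11 bp
  [77,86): 9 bp
  [86,99): 13 bp
  [99,104): 5 bp
  [104,112): 8 bp
  [112,130): 18 bp
  [130,143): 13 bp
  [143,145): 2 bp
  [145,158): 13 bp
  [158,166): 8 bp
  [166,171): 5 bp
  [171,177): 6 bp
  [177,190): 13 bp
  [190,203): 13 bp
  [203,212): 9 bp
  [212,213): 1 bp
  [213,227): 14 bp
  [227,231): 4 bp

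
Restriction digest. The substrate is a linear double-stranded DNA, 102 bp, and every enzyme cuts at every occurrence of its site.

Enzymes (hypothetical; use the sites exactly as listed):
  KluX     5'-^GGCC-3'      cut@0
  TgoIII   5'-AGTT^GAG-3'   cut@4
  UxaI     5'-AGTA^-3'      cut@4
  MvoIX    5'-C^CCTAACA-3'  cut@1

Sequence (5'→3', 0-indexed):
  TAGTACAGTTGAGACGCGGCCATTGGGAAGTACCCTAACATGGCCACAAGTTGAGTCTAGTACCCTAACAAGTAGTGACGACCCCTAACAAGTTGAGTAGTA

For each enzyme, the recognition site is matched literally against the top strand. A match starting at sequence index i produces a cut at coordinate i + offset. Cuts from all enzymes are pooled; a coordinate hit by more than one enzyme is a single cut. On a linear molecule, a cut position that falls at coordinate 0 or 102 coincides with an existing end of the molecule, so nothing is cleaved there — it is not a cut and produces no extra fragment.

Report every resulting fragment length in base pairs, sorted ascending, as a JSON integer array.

[1,1,3,5,5,5,7,8,9,10,11,11,11,15]

Per-enzyme occurrences:
  KluX (GGCC, off=0): starts [17, 41] → cuts [17, 41]
  TgoIII (AGTTGAG, off=4): starts [6, 48, 90] → cuts [10, 52, 94]
  UxaI (AGTA, off=4): starts [1, 28, 58, 70, 95, 98] → cuts [5, 32, 62, 74, 99] (position 102 is a terminus of the linear molecule — no cut)
  MvoIX (CCCTAACA, off=1): starts [32, 62, 82] → cuts [33, 63, 83]

Pooled cuts: [5, 10, 17, 32, 33, 41, 52, 62, 63, 74, 83, 94, 99]

Fragment lengths:
  [0,5): 5 bp
  [5,10): 5 bp
  [10,17): 7 bp
  [17,32): 15 bp
  [32,33): 1 bp
  [33,41): 8 bp
  [41,52): 11 bp
  [52,62): 10 bp
  [62,63): 1 bp
  [63,74): 11 bp
  [74,83): 9 bp
  [83,94): 11 bp
  [94,99): 5 bp
  [99,102): 3 bp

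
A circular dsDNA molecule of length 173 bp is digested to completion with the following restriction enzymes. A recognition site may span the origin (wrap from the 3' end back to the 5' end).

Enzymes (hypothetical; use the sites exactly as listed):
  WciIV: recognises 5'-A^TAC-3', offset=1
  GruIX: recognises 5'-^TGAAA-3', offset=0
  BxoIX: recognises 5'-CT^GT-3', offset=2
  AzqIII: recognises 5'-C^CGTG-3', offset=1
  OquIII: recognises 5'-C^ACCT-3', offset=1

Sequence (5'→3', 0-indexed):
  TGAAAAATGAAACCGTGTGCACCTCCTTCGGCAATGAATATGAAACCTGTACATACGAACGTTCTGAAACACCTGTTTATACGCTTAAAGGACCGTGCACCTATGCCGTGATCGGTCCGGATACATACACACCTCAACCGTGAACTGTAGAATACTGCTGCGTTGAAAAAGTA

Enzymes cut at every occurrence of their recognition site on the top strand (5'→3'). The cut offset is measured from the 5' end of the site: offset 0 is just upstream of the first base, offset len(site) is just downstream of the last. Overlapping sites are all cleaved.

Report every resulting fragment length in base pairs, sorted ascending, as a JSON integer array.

Site scan:
  WciIV ATAC/1: at [52, 78, 120, 124, 151] ⇒ [53, 79, 121, 125, 152]
  GruIX TGAAA/0: at [0, 7, 40, 64, 163] ⇒ [0, 7, 40, 64, 163]
  BxoIX CTGT/2: at [46, 72, 144] ⇒ [48, 74, 146]
  AzqIII CCGTG/1: at [12, 92, 105, 137] ⇒ [13, 93, 106, 138]
  OquIII CACCT/1: at [19, 69, 97, 129] ⇒ [20, 70, 98, 130]

All cut coordinates (distinct, sorted): [0, 7, 13, 20, 40, 48, 53, 64, 70, 74, 79, 93, 98, 106, 121, 125, 130, 138, 146, 152, 163]

Fragments:
  0→7: 7 bp
  7→13: 6 bp
  13→20: 7 bp
  20→40: 20 bp
  40→48: 8 bp
  48→53: 5 bp
  53→64: 11 bp
  64→70: 6 bp
  70→74: 4 bp
  74→79: 5 bp
  79→93: 14 bp
  93→98: 5 bp
  98→106: 8 bp
  106→121: 15 bp
  121→125: 4 bp
  125→130: 5 bp
  130→138: 8 bp
  138→146: 8 bp
  146→152: 6 bp
  152→163: 11 bp
  163→0 (wrap): 173-163+0 = 10 bp

[4,4,5,5,5,5,6,6,6,7,7,8,8,8,8,10,11,11,14,15,20]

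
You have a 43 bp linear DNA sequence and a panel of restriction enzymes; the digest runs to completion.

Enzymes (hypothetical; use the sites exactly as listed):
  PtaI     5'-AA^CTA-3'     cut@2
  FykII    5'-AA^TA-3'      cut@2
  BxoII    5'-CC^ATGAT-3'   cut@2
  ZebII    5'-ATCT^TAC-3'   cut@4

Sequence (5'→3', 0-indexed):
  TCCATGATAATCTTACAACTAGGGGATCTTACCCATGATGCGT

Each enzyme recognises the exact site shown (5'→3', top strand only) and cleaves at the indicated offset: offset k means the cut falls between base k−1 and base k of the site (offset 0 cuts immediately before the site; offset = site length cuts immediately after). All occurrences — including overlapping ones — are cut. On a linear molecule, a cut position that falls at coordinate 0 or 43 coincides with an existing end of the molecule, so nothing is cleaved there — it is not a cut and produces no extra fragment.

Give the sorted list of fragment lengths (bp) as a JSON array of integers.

Site scan:
  PtaI (AACTA, off=2): starts [16] → cuts [18]
  FykII (AATA, off=2): no sites
  BxoII (CCATGAT, off=2): starts [1, 32] → cuts [3, 34]
  ZebII (ATCTTAC, off=4): starts [9, 25] → cuts [13, 29]

All cut coordinates (distinct, sorted): [3, 13, 18, 29, 34]

Fragment lengths:
  [0,3): 3 bp
  [3,13): 10 bp
  [13,18): 5 bp
  [18,29): 11 bp
  [29,34): 5 bp
  [34,43): 9 bp

[3,5,5,9,10,11]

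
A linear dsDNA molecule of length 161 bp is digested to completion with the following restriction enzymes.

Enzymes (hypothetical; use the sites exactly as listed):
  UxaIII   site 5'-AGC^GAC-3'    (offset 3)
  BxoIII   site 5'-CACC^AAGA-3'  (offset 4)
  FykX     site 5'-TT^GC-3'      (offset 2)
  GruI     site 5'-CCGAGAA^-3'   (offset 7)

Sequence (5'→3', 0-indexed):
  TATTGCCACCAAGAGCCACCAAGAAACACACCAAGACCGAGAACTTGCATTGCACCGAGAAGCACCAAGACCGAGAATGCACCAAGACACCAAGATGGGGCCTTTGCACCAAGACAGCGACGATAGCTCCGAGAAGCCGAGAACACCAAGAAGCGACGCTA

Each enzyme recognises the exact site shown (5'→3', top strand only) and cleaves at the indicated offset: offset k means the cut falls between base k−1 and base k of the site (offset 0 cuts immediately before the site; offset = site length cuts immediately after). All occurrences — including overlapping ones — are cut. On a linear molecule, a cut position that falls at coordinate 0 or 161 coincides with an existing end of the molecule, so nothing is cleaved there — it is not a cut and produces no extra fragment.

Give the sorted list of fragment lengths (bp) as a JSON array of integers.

[3,4,4,5,5,5,6,6,7,7,8,8,8,10,10,11,11,12,14,17]

Per-enzyme occurrences:
  UxaIII (AGCGAC, off=3): starts [115, 151] → cuts [118, 154]
  BxoIII (CACCAAGA, off=4): starts [6, 16, 28, 62, 79, 87, 106, 143] → cuts [10, 20, 32, 66, 83, 91, 110, 147]
  FykX (TTGC, off=2): starts [2, 44, 49, 103] → cuts [4, 46, 51, 105]
  GruI (CCGAGAA, off=7): starts [36, 54, 70, 128, 136] → cuts [43, 61, 77, 135, 143]

Pooled cuts: [4, 10, 20, 32, 43, 46, 51, 61, 66, 77, 83, 91, 105, 110, 118, 135, 143, 147, 154]

Fragment lengths:
  [0,4): 4 bp
  [4,10): 6 bp
  [10,20): 10 bp
  [20,32): 12 bp
  [32,43): 11 bp
  [43,46): 3 bp
  [46,51): 5 bp
  [51,61): 10 bp
  [61,66): 5 bp
  [66,77): 11 bp
  [77,83): 6 bp
  [83,91): 8 bp
  [91,105): 14 bp
  [105,110): 5 bp
  [110,118): 8 bp
  [118,135): 17 bp
  [135,143): 8 bp
  [143,147): 4 bp
  [147,154): 7 bp
  [154,161): 7 bp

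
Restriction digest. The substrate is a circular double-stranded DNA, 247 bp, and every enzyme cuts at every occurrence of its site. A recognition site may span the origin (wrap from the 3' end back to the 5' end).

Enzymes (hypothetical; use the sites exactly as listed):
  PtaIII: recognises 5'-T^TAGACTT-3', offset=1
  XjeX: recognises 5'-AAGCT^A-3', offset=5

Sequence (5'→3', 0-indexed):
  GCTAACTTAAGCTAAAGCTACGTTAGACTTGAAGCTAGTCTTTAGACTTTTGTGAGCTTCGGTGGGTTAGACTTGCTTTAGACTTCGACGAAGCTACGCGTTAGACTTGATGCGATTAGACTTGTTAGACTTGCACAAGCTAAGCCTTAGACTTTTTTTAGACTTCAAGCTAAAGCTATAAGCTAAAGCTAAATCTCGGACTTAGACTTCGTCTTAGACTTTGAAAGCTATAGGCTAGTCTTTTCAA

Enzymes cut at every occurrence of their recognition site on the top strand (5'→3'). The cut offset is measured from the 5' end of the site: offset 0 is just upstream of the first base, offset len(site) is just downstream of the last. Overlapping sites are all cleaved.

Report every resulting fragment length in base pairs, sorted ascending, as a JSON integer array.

Per-enzyme occurrences:
  PtaIII (TTAGACTT, off=1): starts [22, 41, 66, 77, 100, 115, 124, 146, 157, 201, 213] → cuts [23, 42, 67, 78, 101, 116, 125, 147, 158, 202, 214]
  XjeX (AAGCTA, off=5): starts [8, 14, 31, 90, 136, 166, 172, 179, 185, 224, 245] → cuts [3, 13, 19, 36, 95, 141, 171, 177, 184, 190, 229]

Pooled cuts: [3, 13, 19, 23, 36, 42, 67, 78, 95, 101, 116, 125, 141, 147, 158, 171, 177, 184, 190, 202, 214, 229]

Fragments:
  3→13: 10 bp
  13→19: 6 bp
  19→23: 4 bp
  23→36: 13 bp
  36→42: 6 bp
  42→67: 25 bp
  67→78: 11 bp
  78→95: 17 bp
  95→101: 6 bp
  101→116: 15 bp
  116→125: 9 bp
  125→141: 16 bp
  141→147: 6 bp
  147→158: 11 bp
  158→171: 13 bp
  171→177: 6 bp
  177→184: 7 bp
  184→190: 6 bp
  190→202: 12 bp
  202→214: 12 bp
  214→229: 15 bp
  229→3 (wrap): 247-229+3 = 21 bp

[4,6,6,6,6,6,6,7,9,10,11,11,12,12,13,13,15,15,16,17,21,25]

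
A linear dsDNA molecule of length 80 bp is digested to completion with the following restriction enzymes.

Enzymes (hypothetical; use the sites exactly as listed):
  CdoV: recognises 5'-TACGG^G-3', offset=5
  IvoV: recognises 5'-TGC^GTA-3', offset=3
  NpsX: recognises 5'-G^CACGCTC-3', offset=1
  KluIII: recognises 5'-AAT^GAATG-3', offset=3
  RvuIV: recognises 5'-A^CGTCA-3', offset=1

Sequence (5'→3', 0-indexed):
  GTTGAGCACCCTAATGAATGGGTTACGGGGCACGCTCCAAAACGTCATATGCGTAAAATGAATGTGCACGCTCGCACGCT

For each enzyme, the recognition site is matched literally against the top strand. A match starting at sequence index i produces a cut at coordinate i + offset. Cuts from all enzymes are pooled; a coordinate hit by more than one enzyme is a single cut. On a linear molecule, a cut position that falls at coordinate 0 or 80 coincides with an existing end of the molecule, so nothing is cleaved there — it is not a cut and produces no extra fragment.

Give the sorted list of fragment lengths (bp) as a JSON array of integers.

[2,7,7,10,12,13,14,15]

Site scan:
  CdoV TACGGG/5: at [23] ⇒ [28]
  IvoV TGCGTA/3: at [49] ⇒ [52]
  NpsX GCACGCTC/1: at [29, 65] ⇒ [30, 66]
  KluIII AATGAATG/3: at [12, 56] ⇒ [15, 59]
  RvuIV ACGTCA/1: at [41] ⇒ [42]

All cut coordinates (distinct, sorted): [15, 28, 30, 42, 52, 59, 66]

Fragments:
  [0,15): 15 bp
  [15,28): 13 bp
  [28,30): 2 bp
  [30,42): 12 bp
  [42,52): 10 bp
  [52,59): 7 bp
  [59,66): 7 bp
  [66,80): 14 bp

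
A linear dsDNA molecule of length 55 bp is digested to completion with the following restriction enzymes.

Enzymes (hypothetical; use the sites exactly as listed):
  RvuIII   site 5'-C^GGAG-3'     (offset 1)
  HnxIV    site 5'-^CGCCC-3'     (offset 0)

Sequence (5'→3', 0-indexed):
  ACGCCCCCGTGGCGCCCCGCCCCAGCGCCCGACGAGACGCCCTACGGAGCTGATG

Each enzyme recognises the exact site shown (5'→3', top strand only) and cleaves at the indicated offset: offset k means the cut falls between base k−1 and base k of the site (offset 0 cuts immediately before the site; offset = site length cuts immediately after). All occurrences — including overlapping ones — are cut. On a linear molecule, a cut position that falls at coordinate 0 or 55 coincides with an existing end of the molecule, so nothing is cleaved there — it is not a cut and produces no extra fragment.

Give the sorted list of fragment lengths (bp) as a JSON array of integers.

Scan for sites:
  RvuIII CGGAG/1: at [44] ⇒ [45]
  HnxIV CGCCC/0: at [1, 12, 17, 25, 37] ⇒ [1, 12, 17, 25, 37]

All cut coordinates (distinct, sorted): [1, 12, 17, 25, 37, 45]

Fragments:
  [0,1): 1 bp
  [1,12): 11 bp
  [12,17): 5 bp
  [17,25): 8 bp
  [25,37): 12 bp
  [37,45): 8 bp
  [45,55): 10 bp

[1,5,8,8,10,11,12]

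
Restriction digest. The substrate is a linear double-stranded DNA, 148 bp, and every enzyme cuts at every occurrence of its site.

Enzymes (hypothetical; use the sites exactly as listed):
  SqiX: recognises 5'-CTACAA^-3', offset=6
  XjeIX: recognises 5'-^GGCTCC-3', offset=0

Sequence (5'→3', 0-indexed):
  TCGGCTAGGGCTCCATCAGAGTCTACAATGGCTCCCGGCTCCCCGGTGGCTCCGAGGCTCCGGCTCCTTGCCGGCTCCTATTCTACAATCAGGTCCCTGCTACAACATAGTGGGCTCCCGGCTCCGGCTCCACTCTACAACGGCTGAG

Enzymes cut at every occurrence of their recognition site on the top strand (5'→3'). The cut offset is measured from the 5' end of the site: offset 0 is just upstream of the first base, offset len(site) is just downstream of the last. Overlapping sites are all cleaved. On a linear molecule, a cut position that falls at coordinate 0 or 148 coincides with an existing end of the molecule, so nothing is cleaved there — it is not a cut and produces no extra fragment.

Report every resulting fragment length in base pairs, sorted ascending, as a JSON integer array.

[1,6,6,7,7,7,8,8,8,11,11,15,16,17,20]

Site scan:
  SqiX (CTACAA, off=6): starts [22, 82, 99, 134] → cuts [28, 88, 105, 140]
  XjeIX (GGCTCC, off=0): starts [8, 29, 36, 47, 55, 61, 72, 112, 119, 125] → cuts [8, 29, 36, 47, 55, 61, 72, 112, 119, 125]

All cut coordinates (distinct, sorted): [8, 28, 29, 36, 47, 55, 61, 72, 88, 105, 112, 119, 125, 140]

Fragments:
  [0,8): 8 bp
  [8,28): 20 bp
  [28,29): 1 bp
  [29,36): 7 bp
  [36,47): 11 bp
  [47,55): 8 bp
  [55,61): 6 bp
  [61,72): 11 bp
  [72,88): 16 bp
  [88,105): 17 bp
  [105,112): 7 bp
  [112,119): 7 bp
  [119,125): 6 bp
  [125,140): 15 bp
  [140,148): 8 bp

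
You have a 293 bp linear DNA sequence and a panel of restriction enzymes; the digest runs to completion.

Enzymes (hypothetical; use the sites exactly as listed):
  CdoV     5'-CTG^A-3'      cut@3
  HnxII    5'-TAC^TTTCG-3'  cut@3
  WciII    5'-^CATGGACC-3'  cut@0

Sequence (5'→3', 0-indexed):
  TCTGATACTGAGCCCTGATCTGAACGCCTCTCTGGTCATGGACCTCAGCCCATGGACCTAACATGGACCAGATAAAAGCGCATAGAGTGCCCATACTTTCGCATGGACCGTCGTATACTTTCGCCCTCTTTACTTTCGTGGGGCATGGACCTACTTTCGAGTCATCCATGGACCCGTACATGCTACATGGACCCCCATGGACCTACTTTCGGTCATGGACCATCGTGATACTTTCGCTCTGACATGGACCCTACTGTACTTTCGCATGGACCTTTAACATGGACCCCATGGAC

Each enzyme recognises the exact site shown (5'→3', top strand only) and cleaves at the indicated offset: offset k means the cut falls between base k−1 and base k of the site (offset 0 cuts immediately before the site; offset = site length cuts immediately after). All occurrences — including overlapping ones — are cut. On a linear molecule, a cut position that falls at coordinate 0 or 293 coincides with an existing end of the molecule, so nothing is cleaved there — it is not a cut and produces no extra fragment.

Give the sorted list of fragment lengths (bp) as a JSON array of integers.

Scan for sites:
  CdoV (CTGA, off=3): starts [1, 7, 14, 19, 238] → cuts [4, 10, 17, 22, 241]
  HnxII (TACTTTCG, off=3): starts [93, 115, 130, 151, 203, 228, 256] → cuts [96, 118, 133, 154, 206, 231, 259]
  WciII (CATGGACC, off=0): starts [36, 50, 61, 101, 143, 166, 185, 195, 213, 242, 264, 277] → cuts [36, 50, 61, 101, 143, 166, 185, 195, 213, 242, 264, 277]

All cut coordinates (distinct, sorted): [4, 10, 17, 22, 36, 50, 61, 96, 101, 118, 133, 143, 154, 166, 185, 195, 206, 213, 231, 241, 242, 259, 264, 277]

Fragment lengths:
  [0,4): 4 bp
  [4,10): 6 bp
  [10,17): 7 bp
  [17,22): 5 bp
  [22,36): 14 bp
  [36,50): 14 bp
  [50,61): 11 bp
  [61,96): 35 bp
  [96,101): 5 bp
  [101,118): 17 bp
  [118,133): 15 bp
  [133,143): 10 bp
  [143,154): 11 bp
  [154,166): 12 bp
  [166,185): 19 bp
  [185,195): 10 bp
  [195,206): 11 bp
  [206,213): 7 bp
  [213,231): 18 bp
  [231,241): 10 bp
  [241,242): 1 bp
  [242,259): 17 bp
  [259,264): 5 bp
  [264,277): 13 bp
  [277,293): 16 bp

[1,4,5,5,5,6,7,7,10,10,10,11,11,11,12,13,14,14,15,16,17,17,18,19,35]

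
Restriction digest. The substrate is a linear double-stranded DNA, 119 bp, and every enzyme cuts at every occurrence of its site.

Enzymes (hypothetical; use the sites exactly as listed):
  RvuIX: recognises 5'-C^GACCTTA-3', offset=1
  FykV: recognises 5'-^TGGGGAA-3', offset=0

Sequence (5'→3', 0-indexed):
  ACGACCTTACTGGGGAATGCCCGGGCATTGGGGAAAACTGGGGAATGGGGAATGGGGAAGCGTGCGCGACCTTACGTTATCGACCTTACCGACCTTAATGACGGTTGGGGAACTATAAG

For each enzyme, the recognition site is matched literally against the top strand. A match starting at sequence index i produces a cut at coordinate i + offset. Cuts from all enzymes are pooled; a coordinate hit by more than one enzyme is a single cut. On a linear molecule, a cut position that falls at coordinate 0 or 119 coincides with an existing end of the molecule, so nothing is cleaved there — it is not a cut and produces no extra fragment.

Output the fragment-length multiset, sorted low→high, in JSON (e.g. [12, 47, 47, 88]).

Site scan:
  RvuIX (CGACCTTA, off=1): starts [1, 66, 80, 89] → cuts [2, 67, 81, 90]
  FykV (TGGGGAA, off=0): starts [10, 28, 38, 45, 52, 105] → cuts [10, 28, 38, 45, 52, 105]

Pooled cuts: [2, 10, 28, 38, 45, 52, 67, 81, 90, 105]

Fragment lengths:
  [0,2): 2 bp
  [2,10): 8 bp
  [10,28): 18 bp
  [28,38): 10 bp
  [38,45): 7 bp
  [45,52): 7 bp
  [52,67): 15 bp
  [67,81): 14 bp
  [81,90): 9 bp
  [90,105): 15 bp
  [105,119): 14 bp

[2,7,7,8,9,10,14,14,15,15,18]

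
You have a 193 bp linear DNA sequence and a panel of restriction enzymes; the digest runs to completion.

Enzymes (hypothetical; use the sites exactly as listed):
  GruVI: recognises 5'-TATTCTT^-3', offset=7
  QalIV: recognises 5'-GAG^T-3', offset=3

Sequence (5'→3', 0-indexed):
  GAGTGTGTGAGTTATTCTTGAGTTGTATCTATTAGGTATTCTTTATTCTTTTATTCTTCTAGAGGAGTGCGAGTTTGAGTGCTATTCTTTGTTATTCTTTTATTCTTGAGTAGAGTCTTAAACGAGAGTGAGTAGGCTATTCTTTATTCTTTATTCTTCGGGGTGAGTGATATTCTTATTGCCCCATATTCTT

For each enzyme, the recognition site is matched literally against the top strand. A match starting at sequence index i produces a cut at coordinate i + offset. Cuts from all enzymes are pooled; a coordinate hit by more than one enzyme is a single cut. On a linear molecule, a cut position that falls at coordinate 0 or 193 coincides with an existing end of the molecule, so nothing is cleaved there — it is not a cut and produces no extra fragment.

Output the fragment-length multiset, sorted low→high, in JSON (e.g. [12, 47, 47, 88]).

Site scan:
  GruVI (TATTCTT, off=7): starts [12, 36, 43, 51, 82, 92, 100, 137, 144, 151, 170, 186] → cuts [19, 43, 50, 58, 89, 99, 107, 144, 151, 158, 177] (position 193 is a terminus of the linear molecule — no cut)
  QalIV (GAGT, off=3): starts [0, 8, 19, 64, 70, 76, 107, 112, 125, 129, 164] → cuts [3, 11, 22, 67, 73, 79, 110, 115, 128, 132, 167]

All cut coordinates (distinct, sorted): [3, 11, 19, 22, 43, 50, 58, 67, 73, 79, 89, 99, 107, 110, 115, 128, 132, 144, 151, 158, 167, 177]

Fragments:
  [0,3): 3 bp
  [3,11): 8 bp
  [11,19): 8 bp
  [19,22): 3 bp
  [22,43): 21 bp
  [43,50): 7 bp
  [50,58): 8 bp
  [58,67): 9 bp
  [67,73): 6 bp
  [73,79): 6 bp
  [79,89): 10 bp
  [89,99): 10 bp
  [99,107): 8 bp
  [107,110): 3 bp
  [110,115): 5 bp
  [115,128): 13 bp
  [128,132): 4 bp
  [132,144): 12 bp
  [144,151): 7 bp
  [151,158): 7 bp
  [158,167): 9 bp
  [167,177): 10 bp
  [177,193): 16 bp

[3,3,3,4,5,6,6,7,7,7,8,8,8,8,9,9,10,10,10,12,13,16,21]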